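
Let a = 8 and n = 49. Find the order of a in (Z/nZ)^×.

7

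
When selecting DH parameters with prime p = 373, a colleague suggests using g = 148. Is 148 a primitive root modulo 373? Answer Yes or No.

No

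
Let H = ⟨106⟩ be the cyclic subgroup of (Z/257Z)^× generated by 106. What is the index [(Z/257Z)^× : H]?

1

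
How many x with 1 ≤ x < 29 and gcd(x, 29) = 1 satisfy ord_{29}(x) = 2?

φ(29) = 29 − 1 = 28 = 2^2 · 7.
Since (Z/29Z)^× is cyclic of order 28, the number of elements of order d is φ(d) when d | 28 and 0 otherwise.
2 | 28, and φ(2) = 2 − 1 = 1.

1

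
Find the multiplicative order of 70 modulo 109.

108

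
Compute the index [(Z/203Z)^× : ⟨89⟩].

2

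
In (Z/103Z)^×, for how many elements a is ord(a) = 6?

φ(103) = 103 − 1 = 102 = 2 · 3 · 17.
In a cyclic group of order 102, there are φ(d) elements of order d for each divisor d of 102, and zero for non-divisors.
6 = 2 · 3 divides 102, and φ(6) = 2.

2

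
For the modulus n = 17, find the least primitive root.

3

φ(17) = 17 − 1 = 16 = 2^4.
Test candidates g = 2, 3, … against the prime factors q ∈ {2} of φ(17): g is a generator iff g^(16/q) ≢ 1 for every such q.
g = 2: 2^8 ≡ 1 — hits 1, so not a primitive root.
g = 3: 3^8 ≡ 16 — none is 1, so 3 is a primitive root.
The smallest primitive root modulo 17 is 3.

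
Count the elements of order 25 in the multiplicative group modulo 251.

φ(251) = 251 − 1 = 250 = 2 · 5^3.
(Z/251Z)^× is cyclic (|G| = 250); a cyclic group of order m has exactly φ(d) elements of each order d | m, and none otherwise.
25 = 5^2 divides 250, and φ(25) = 20.

20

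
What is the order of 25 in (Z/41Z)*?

10

Since 25 ∈ (Z/41Z)^×, its order divides φ(41) = 41 − 1 = 40 = 2^3 · 5.
Divisors of 40: 1, 2, 4, 5, 8, 10, 20, 40.
Evaluate successive powers at the divisors of 40:
25^1 ≡ 25 (mod 41)
25^2 ≡ 10 (mod 41)
25^4 ≡ 18 (mod 41)
25^5 ≡ 40 (mod 41)
25^8 ≡ 37 (mod 41)
25^10 ≡ 1 (mod 41) ✓
Therefore the multiplicative order of 25 modulo 41 is 10.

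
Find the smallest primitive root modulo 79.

3

φ(79) = 79 − 1 = 78 = 2 · 3 · 13.
Test candidates g = 2, 3, … against the prime factors q ∈ {2, 3, 13} of φ(79): g is a generator iff g^(78/q) ≢ 1 for every such q.
g = 2: 2^39 ≡ 1 — hits 1, so not a primitive root.
g = 3: 3^39 ≡ 78; 3^26 ≡ 23; 3^6 ≡ 18 — none is 1, so 3 is a primitive root.
The smallest primitive root modulo 79 is 3.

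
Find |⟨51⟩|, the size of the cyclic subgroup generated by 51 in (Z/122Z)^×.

60

Since 51 ∈ (Z/122Z)^×, its order divides φ(122) = φ(2)·φ(61) = 1·60 = 60 = 2^2 · 3 · 5.
Divisors of 60: 1, 2, 3, 4, 5, 6, 10, 12, 15, 20, 30, 60.
Evaluate successive powers at the divisors of 60:
51^1 ≡ 51 (mod 122)
51^2 ≡ 39 (mod 122)
51^3 ≡ 37 (mod 122)
51^4 ≡ 57 (mod 122)
51^5 ≡ 101 (mod 122)
51^6 ≡ 27 (mod 122)
51^10 ≡ 75 (mod 122)
51^12 ≡ 119 (mod 122)
51^15 ≡ 11 (mod 122)
51^20 ≡ 13 (mod 122)
51^30 ≡ 121 (mod 122)
51^60 ≡ 1 (mod 122) ✓
So ord_122(51) = 60.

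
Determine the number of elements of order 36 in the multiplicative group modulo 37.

12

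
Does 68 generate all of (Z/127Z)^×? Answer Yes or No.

φ(127) = 127 − 1 = 126 = 2 · 3^2 · 7.
68 is a primitive root mod 127 iff 68^(φ(127)/q) ≢ 1 for every prime q | φ(127), i.e. q ∈ {2, 3, 7}.
68^63 ≡ 1 (mod 127)  [q = 2: ≡ 1 ✗]
68^42 ≡ 19 (mod 127)  [q = 3: ≢ 1 ✓]
68^18 ≡ 1 (mod 127)  [q = 7: ≡ 1 ✗]
The check at q = 2 fails, so 68 generates a proper subgroup.

No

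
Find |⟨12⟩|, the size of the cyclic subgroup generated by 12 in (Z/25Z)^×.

ord(12) | φ(25) = φ(5^2) = 5·(5−1) = 20 = 2^2 · 5.
Divisors of 20: 1, 2, 4, 5, 10, 20.
Evaluate successive powers at the divisors of 20:
12^1 ≡ 12 (mod 25)
12^2 ≡ 19 (mod 25)
12^4 ≡ 11 (mod 25)
12^5 ≡ 7 (mod 25)
12^10 ≡ 24 (mod 25)
12^20 ≡ 1 (mod 25) ✓
Hence ord(12) = 20.

20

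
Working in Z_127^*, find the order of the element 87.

21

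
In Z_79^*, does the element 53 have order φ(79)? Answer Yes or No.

Yes

φ(79) = 79 − 1 = 78 = 2 · 3 · 13.
An element g generates (Z/79Z)^× iff g^(78/q) ≢ 1 (mod 79) for each prime q ∈ {2, 3, 13}.
53^39 ≡ 78 (mod 79)  [q = 2: ≢ 1 ✓]
53^26 ≡ 55 (mod 79)  [q = 3: ≢ 1 ✓]
53^6 ≡ 22 (mod 79)  [q = 13: ≢ 1 ✓]
Every test exponent gives a nontrivial residue, hence 53 generates the full group.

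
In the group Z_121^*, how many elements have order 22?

φ(121) = φ(11^2) = 11·(11−1) = 110 = 2 · 5 · 11.
Since (Z/121Z)^× is cyclic of order 110, the number of elements of order d is φ(d) when d | 110 and 0 otherwise.
22 = 2 · 11 divides 110, and φ(22) = 10.

10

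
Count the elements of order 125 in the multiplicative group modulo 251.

100

φ(251) = 251 − 1 = 250 = 2 · 5^3.
(Z/251Z)^× is cyclic (|G| = 250); a cyclic group of order m has exactly φ(d) elements of each order d | m, and none otherwise.
125 = 5^3 divides 250, and φ(125) = 100.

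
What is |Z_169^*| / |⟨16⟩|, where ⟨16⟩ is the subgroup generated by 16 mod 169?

4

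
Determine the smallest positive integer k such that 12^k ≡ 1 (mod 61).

ord(12) | φ(61) = 61 − 1 = 60 = 2^2 · 3 · 5.
Divisors of 60: 1, 2, 3, 4, 5, 6, 10, 12, 15, 20, 30, 60.
Test each divisor d:
12^1 ≡ 12 (mod 61)
12^2 ≡ 22 (mod 61)
12^3 ≡ 20 (mod 61)
12^4 ≡ 57 (mod 61)
12^5 ≡ 13 (mod 61)
12^6 ≡ 34 (mod 61)
12^10 ≡ 47 (mod 61)
12^12 ≡ 58 (mod 61)
12^15 ≡ 1 (mod 61) ✓
So ord_61(12) = 15.

15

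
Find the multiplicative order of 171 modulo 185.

The order of 171 must divide φ(185) = φ(5·37) = (5−1)·(37−1) = 4·36 = 144 = 2^4 · 3^2.
Divisors of 144: 1, 2, 3, 4, 6, 8, 9, 12, 16, 18, 24, 36, 48, 72, 144.
Evaluate successive powers at the divisors of 144:
171^1 ≡ 171 (mod 185)
171^2 ≡ 11 (mod 185)
171^3 ≡ 31 (mod 185)
171^4 ≡ 121 (mod 185)
171^6 ≡ 36 (mod 185)
171^8 ≡ 26 (mod 185)
171^9 ≡ 6 (mod 185)
171^12 ≡ 1 (mod 185) ✓
The smallest such exponent is 12, so the order of 171 is 12.

12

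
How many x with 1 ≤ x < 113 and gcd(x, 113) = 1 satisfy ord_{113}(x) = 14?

6

φ(113) = 113 − 1 = 112 = 2^4 · 7.
(Z/113Z)^× is cyclic (|G| = 112); a cyclic group of order m has exactly φ(d) elements of each order d | m, and none otherwise.
14 = 2 · 7 divides 112, and φ(14) = 6.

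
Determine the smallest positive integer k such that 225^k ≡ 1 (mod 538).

134

By Lagrange's theorem, ord_538(225) divides φ(538) = φ(2)·φ(269) = 1·268 = 268 = 2^2 · 67.
Divisors of 268: 1, 2, 4, 67, 134, 268.
Compute 225^d (mod 538) for the divisors d until we hit 1:
225^1 ≡ 225 (mod 538)
225^2 ≡ 53 (mod 538)
225^4 ≡ 119 (mod 538)
225^67 ≡ 537 (mod 538)
225^134 ≡ 1 (mod 538) ✓
The smallest such exponent is 134, so the order of 225 is 134.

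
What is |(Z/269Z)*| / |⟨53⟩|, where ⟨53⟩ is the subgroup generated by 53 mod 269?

ord(53) | φ(269) = 269 − 1 = 268 = 2^2 · 67.
Divisors of 268: 1, 2, 4, 67, 134, 268.
Evaluate successive powers at the divisors of 268:
53^1 ≡ 53 (mod 269)
53^2 ≡ 119 (mod 269)
53^4 ≡ 173 (mod 269)
53^67 ≡ 1 (mod 269) ✓
The order of 53 is 67, so the subgroup it generates has 67 elements.
The index is φ(269) / ord(53) = 268 / 67 = 4.

4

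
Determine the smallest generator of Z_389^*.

φ(389) = 389 − 1 = 388 = 2^2 · 97.
g is a primitive root iff g^(388/q) ≢ 1 (mod 389) for each prime q ∈ {2, 97}.
g = 2: 2^194 ≡ 388; 2^4 ≡ 16 — none is 1, so 2 is a primitive root.
Hence the least primitive root of 389 is 2.

2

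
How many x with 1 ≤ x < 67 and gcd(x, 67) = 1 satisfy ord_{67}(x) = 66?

20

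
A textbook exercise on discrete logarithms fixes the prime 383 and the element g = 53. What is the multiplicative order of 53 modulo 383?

382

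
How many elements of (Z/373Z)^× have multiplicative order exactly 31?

30

φ(373) = 373 − 1 = 372 = 2^2 · 3 · 31.
(Z/373Z)^× is cyclic (|G| = 372); a cyclic group of order m has exactly φ(d) elements of each order d | m, and none otherwise.
31 | 372, and φ(31) = 31 − 1 = 30.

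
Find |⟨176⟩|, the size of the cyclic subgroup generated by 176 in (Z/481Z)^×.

The order of 176 must divide φ(481) = φ(13·37) = (13−1)·(37−1) = 12·36 = 432 = 2^4 · 3^3.
Divisors of 432: 1, 2, 3, 4, 6, 8, 9, 12, 16, 18, 24, 27, 36, 48, 54, 72, 108, 144, 216, 432.
Compute 176^d (mod 481) for the divisors d until we hit 1:
176^1 ≡ 176 (mod 481)
176^2 ≡ 192 (mod 481)
176^3 ≡ 122 (mod 481)
176^4 ≡ 308 (mod 481)
176^6 ≡ 454 (mod 481)
176^8 ≡ 107 (mod 481)
176^9 ≡ 73 (mod 481)
176^12 ≡ 248 (mod 481)
176^16 ≡ 386 (mod 481)
176^18 ≡ 38 (mod 481)
176^24 ≡ 417 (mod 481)
176^27 ≡ 369 (mod 481)
176^36 ≡ 1 (mod 481) ✓
Therefore the multiplicative order of 176 modulo 481 is 36.

36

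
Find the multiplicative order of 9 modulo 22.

5

By Lagrange's theorem, ord_22(9) divides φ(22) = φ(2)·φ(11) = 1·10 = 10 = 2 · 5.
Divisors of 10: 1, 2, 5, 10.
Compute 9^d (mod 22) for the divisors d until we hit 1:
9^1 ≡ 9 (mod 22)
9^2 ≡ 15 (mod 22)
9^5 ≡ 1 (mod 22) ✓
Therefore the multiplicative order of 9 modulo 22 is 5.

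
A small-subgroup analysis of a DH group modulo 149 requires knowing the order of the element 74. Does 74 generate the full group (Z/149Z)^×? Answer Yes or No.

φ(149) = 149 − 1 = 148 = 2^2 · 37.
Test 74^(148/q) mod 149 for each prime factor q of 148:
74^74 ≡ 148 (mod 149)  [q = 2: ≢ 1 ✓]
74^4 ≡ 28 (mod 149)  [q = 37: ≢ 1 ✓]
Every test exponent gives a nontrivial residue, hence 74 generates the full group.

Yes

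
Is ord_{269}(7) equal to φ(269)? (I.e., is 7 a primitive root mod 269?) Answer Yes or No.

φ(269) = 269 − 1 = 268 = 2^2 · 67.
An element g generates (Z/269Z)^× iff g^(268/q) ≢ 1 (mod 269) for each prime q ∈ {2, 67}.
7^134 ≡ 268 (mod 269)  [q = 2: ≢ 1 ✓]
7^4 ≡ 249 (mod 269)  [q = 67: ≢ 1 ✓]
All checks pass, so 7 has order 268 and is a primitive root modulo 269.

Yes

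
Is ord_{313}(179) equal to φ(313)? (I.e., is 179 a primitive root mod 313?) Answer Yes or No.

φ(313) = 313 − 1 = 312 = 2^3 · 3 · 13.
It suffices to check that the order of 179 is not a proper divisor of 312: compute 179^(312/q) for q ∈ {2, 3, 13}.
179^156 ≡ 312 (mod 313)  [q = 2: ≢ 1 ✓]
179^104 ≡ 1 (mod 313)  [q = 3: ≡ 1 ✗]
179^24 ≡ 27 (mod 313)  [q = 13: ≢ 1 ✓]
The check at q = 3 fails, so 179 generates a proper subgroup.

No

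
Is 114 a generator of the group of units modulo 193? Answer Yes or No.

Yes

φ(193) = 193 − 1 = 192 = 2^6 · 3.
It suffices to check that the order of 114 is not a proper divisor of 192: compute 114^(192/q) for q ∈ {2, 3}.
114^96 ≡ 192 (mod 193)  [q = 2: ≢ 1 ✓]
114^64 ≡ 108 (mod 193)  [q = 3: ≢ 1 ✓]
Every test exponent gives a nontrivial residue, hence 114 generates the full group.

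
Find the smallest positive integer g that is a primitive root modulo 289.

3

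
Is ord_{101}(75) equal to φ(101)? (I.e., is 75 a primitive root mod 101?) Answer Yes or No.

φ(101) = 101 − 1 = 100 = 2^2 · 5^2.
75 is a primitive root mod 101 iff 75^(φ(101)/q) ≢ 1 for every prime q | φ(101), i.e. q ∈ {2, 5}.
75^50 ≡ 100 (mod 101)  [q = 2: ≢ 1 ✓]
75^20 ≡ 36 (mod 101)  [q = 5: ≢ 1 ✓]
None equal 1, so ord_101(75) = 100: 75 is a primitive root.

Yes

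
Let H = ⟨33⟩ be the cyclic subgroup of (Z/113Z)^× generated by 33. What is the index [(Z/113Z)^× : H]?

1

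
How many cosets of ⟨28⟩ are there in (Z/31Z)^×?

ord(28) | φ(31) = 31 − 1 = 30 = 2 · 3 · 5.
Divisors of 30: 1, 2, 3, 5, 6, 10, 15, 30.
Compute 28^d (mod 31) for the divisors d until we hit 1:
28^1 ≡ 28 (mod 31)
28^2 ≡ 9 (mod 31)
28^3 ≡ 4 (mod 31)
28^5 ≡ 5 (mod 31)
28^6 ≡ 16 (mod 31)
28^10 ≡ 25 (mod 31)
28^15 ≡ 1 (mod 31) ✓
So ord_31(28) = 15, hence |⟨28⟩| = 15.
Index = |(Z/31Z)^×| / |⟨28⟩| = 30 / 15 = 2.

2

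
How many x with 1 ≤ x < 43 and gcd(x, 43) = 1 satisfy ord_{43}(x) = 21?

φ(43) = 43 − 1 = 42 = 2 · 3 · 7.
(Z/43Z)^× is cyclic (|G| = 42); a cyclic group of order m has exactly φ(d) elements of each order d | m, and none otherwise.
21 = 3 · 7 divides 42, and φ(21) = 12.

12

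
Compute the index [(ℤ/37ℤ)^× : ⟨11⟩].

Since 11 ∈ (Z/37Z)^×, its order divides φ(37) = 37 − 1 = 36 = 2^2 · 3^2.
Divisors of 36: 1, 2, 3, 4, 6, 9, 12, 18, 36.
Test each divisor d:
11^1 ≡ 11
11^2 ≡ 10
11^3 ≡ 36
11^4 ≡ 26
11^6 ≡ 1
So ord_37(11) = 6, hence |⟨11⟩| = 6.
[(Z/37Z)^× : ⟨11⟩] = 36/6 = 6.

6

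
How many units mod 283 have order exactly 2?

φ(283) = 283 − 1 = 282 = 2 · 3 · 47.
(Z/283Z)^× is cyclic (|G| = 282); a cyclic group of order m has exactly φ(d) elements of each order d | m, and none otherwise.
2 | 282, and φ(2) = 2 − 1 = 1.

1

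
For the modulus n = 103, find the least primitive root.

φ(103) = 103 − 1 = 102 = 2 · 3 · 17.
g is a primitive root iff g^(102/q) ≢ 1 (mod 103) for each prime q ∈ {2, 3, 17}.
g = 2: 2^51 ≡ 1 — hits 1, so not a primitive root.
g = 3: 3^51 ≡ 102; 3^34 ≡ 1 — hits 1, so not a primitive root.
g = 4: 4^51 ≡ 1 — hits 1, so not a primitive root.
g = 5: 5^51 ≡ 102; 5^34 ≡ 56; 5^6 ≡ 72 — none is 1, so 5 is a primitive root.
Hence the least primitive root of 103 is 5.

5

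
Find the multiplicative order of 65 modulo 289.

16

By Lagrange's theorem, ord_289(65) divides φ(289) = φ(17^2) = 17·(17−1) = 272 = 2^4 · 17.
Divisors of 272: 1, 2, 4, 8, 16, 17, 34, 68, 136, 272.
Evaluate successive powers at the divisors of 272:
65^1 ≡ 65
65^2 ≡ 179
65^4 ≡ 251
65^8 ≡ 288
65^16 ≡ 1
Hence ord(65) = 16.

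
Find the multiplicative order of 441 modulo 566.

Since 441 ∈ (Z/566Z)^×, its order divides φ(566) = φ(2)·φ(283) = 1·282 = 282 = 2 · 3 · 47.
Divisors of 282: 1, 2, 3, 6, 47, 94, 141, 282.
Test each divisor d:
441^1 ≡ 441 (mod 566)
441^2 ≡ 343 (mod 566)
441^3 ≡ 141 (mod 566)
441^6 ≡ 71 (mod 566)
441^47 ≡ 1 (mod 566) ✓
So ord_566(441) = 47.

47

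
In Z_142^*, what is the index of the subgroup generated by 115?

1

The order of 115 must divide φ(142) = φ(2)·φ(71) = 1·70 = 70 = 2 · 5 · 7.
Divisors of 70: 1, 2, 5, 7, 10, 14, 35, 70.
Check 115^d mod 142 for each divisor in increasing order:
115^1 ≡ 115 (mod 142)
115^2 ≡ 19 (mod 142)
115^5 ≡ 51 (mod 142)
115^7 ≡ 117 (mod 142)
115^10 ≡ 45 (mod 142)
115^14 ≡ 57 (mod 142)
115^35 ≡ 141 (mod 142)
115^70 ≡ 1 (mod 142) ✓
The order of 115 is 70, so the subgroup it generates has 70 elements.
The index is φ(142) / ord(115) = 70 / 70 = 1.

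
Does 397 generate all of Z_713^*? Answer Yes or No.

No

713 = 23 · 31 is a product of two distinct odd primes, so (Z/713Z)^× ≅ (Z/23Z)^× × (Z/31Z)^× is not cyclic.
No primitive root modulo 713 exists; in particular 397 is not one.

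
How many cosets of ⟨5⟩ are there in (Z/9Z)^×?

1

Since 5 ∈ (Z/9Z)^×, its order divides φ(9) = φ(3^2) = 3·(3−1) = 6 = 2 · 3.
Divisors of 6: 1, 2, 3, 6.
Evaluate successive powers at the divisors of 6:
5^1 ≡ 5 (mod 9)
5^2 ≡ 7 (mod 9)
5^3 ≡ 8 (mod 9)
5^6 ≡ 1 (mod 9) ✓
Thus |⟨5⟩| = ord(5) = 6.
Index = |(Z/9Z)^×| / |⟨5⟩| = 6 / 6 = 1.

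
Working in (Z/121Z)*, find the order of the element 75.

55

ord(75) | φ(121) = φ(11^2) = 11·(11−1) = 110 = 2 · 5 · 11.
Divisors of 110: 1, 2, 5, 10, 11, 22, 55, 110.
Check 75^d mod 121 for each divisor in increasing order:
75^1 ≡ 75
75^2 ≡ 59
75^5 ≡ 78
75^10 ≡ 34
75^11 ≡ 9
75^22 ≡ 81
75^55 ≡ 1
So ord_121(75) = 55.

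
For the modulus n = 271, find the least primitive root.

φ(271) = 271 − 1 = 270 = 2 · 3^3 · 5.
g is a primitive root iff g^(270/q) ≢ 1 (mod 271) for each prime q ∈ {2, 3, 5}.
g = 2: 2^135 ≡ 1 — hits 1, so not a primitive root.
g = 3: 3^135 ≡ 270; 3^90 ≡ 1 — hits 1, so not a primitive root.
g = 4: 4^135 ≡ 1 — hits 1, so not a primitive root.
g = 5: 5^135 ≡ 1 — hits 1, so not a primitive root.
g = 6: 6^135 ≡ 270; 6^90 ≡ 242; 6^54 ≡ 10 — none is 1, so 6 is a primitive root.
The smallest primitive root modulo 271 is 6.

6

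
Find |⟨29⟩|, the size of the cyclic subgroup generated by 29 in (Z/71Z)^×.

35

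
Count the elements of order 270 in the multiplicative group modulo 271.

72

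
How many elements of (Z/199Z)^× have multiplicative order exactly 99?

60

φ(199) = 199 − 1 = 198 = 2 · 3^2 · 11.
In a cyclic group of order 198, there are φ(d) elements of order d for each divisor d of 198, and zero for non-divisors.
99 = 3^2 · 11 divides 198, and φ(99) = 60.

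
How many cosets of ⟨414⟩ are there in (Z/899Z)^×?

2

Since 414 ∈ (Z/899Z)^×, its order divides φ(899) = φ(29·31) = (29−1)·(31−1) = 28·30 = 840 = 2^3 · 3 · 5 · 7.
Divisors of 840: 1, 2, 3, 4, 5, 6, 7, 8, 10, 12, 14, 15, 20, 21, 24, 28, 30, 35, 40, 42, 56, 60, 70, 84, 105, 120, 140, 168, 210, 280, 420, 840.
Check 414^d mod 899 for each divisor in increasing order:
414^1 ≡ 414 (mod 899)
414^2 ≡ 586 (mod 899)
414^3 ≡ 773 (mod 899)
414^4 ≡ 877 (mod 899)
414^5 ≡ 781 (mod 899)
414^6 ≡ 593 (mod 899)
414^7 ≡ 75 (mod 899)
414^8 ≡ 484 (mod 899)
414^10 ≡ 439 (mod 899)
414^12 ≡ 140 (mod 899)
414^14 ≡ 231 (mod 899)
414^15 ≡ 340 (mod 899)
414^20 ≡ 335 (mod 899)
414^21 ≡ 244 (mod 899)
414^24 ≡ 721 (mod 899)
414^28 ≡ 320 (mod 899)
414^30 ≡ 528 (mod 899)
414^35 ≡ 626 (mod 899)
414^40 ≡ 749 (mod 899)
414^42 ≡ 202 (mod 899)
414^56 ≡ 813 (mod 899)
414^60 ≡ 94 (mod 899)
414^70 ≡ 811 (mod 899)
414^84 ≡ 349 (mod 899)
414^105 ≡ 650 (mod 899)
414^120 ≡ 745 (mod 899)
414^140 ≡ 552 (mod 899)
414^168 ≡ 436 (mod 899)
414^210 ≡ 869 (mod 899)
414^280 ≡ 842 (mod 899)
414^420 ≡ 1 (mod 899) ✓
Thus |⟨414⟩| = ord(414) = 420.
Index = |(Z/899Z)^×| / |⟨414⟩| = 840 / 420 = 2.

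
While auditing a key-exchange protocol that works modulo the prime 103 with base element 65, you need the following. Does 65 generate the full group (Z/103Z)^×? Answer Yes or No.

Yes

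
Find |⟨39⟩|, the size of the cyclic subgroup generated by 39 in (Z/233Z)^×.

232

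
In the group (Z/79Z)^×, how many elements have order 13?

12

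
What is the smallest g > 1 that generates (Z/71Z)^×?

φ(71) = 71 − 1 = 70 = 2 · 5 · 7.
g is a primitive root iff g^(70/q) ≢ 1 (mod 71) for each prime q ∈ {2, 5, 7}.
g = 2: 2^35 ≡ 1 — hits 1, so not a primitive root.
g = 3: 3^35 ≡ 1 — hits 1, so not a primitive root.
g = 4: 4^35 ≡ 1 — hits 1, so not a primitive root.
g = 5: 5^35 ≡ 1 — hits 1, so not a primitive root.
g = 6: 6^35 ≡ 1 — hits 1, so not a primitive root.
g = 7: 7^35 ≡ 70; 7^14 ≡ 54; 7^10 ≡ 45 — none is 1, so 7 is a primitive root.
Hence the least primitive root of 71 is 7.

7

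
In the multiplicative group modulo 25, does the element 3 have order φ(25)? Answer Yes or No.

Yes

φ(25) = φ(5^2) = 5·(5−1) = 20 = 2^2 · 5.
An element g generates (Z/25Z)^× iff g^(20/q) ≢ 1 (mod 25) for each prime q ∈ {2, 5}.
3^10 ≡ 24 (mod 25)  [q = 2: ≢ 1 ✓]
3^4 ≡ 6 (mod 25)  [q = 5: ≢ 1 ✓]
All checks pass, so 3 has order 20 and is a primitive root modulo 25.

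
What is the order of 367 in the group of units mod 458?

ord(367) | φ(458) = φ(2)·φ(229) = 1·228 = 228 = 2^2 · 3 · 19.
Divisors of 228: 1, 2, 3, 4, 6, 12, 19, 38, 57, 76, 114, 228.
Compute 367^d (mod 458) for the divisors d until we hit 1:
367^1 ≡ 367 (mod 458)
367^2 ≡ 37 (mod 458)
367^3 ≡ 297 (mod 458)
367^4 ≡ 453 (mod 458)
367^6 ≡ 273 (mod 458)
367^12 ≡ 333 (mod 458)
367^19 ≡ 135 (mod 458)
367^38 ≡ 363 (mod 458)
367^57 ≡ 457 (mod 458)
367^76 ≡ 323 (mod 458)
367^114 ≡ 1 (mod 458) ✓
So ord_458(367) = 114.

114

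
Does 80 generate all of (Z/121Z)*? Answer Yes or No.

No

φ(121) = φ(11^2) = 11·(11−1) = 110 = 2 · 5 · 11.
It suffices to check that the order of 80 is not a proper divisor of 110: compute 80^(110/q) for q ∈ {2, 5, 11}.
80^55 ≡ 1 (mod 121)  [q = 2: ≡ 1 ✗]
80^22 ≡ 9 (mod 121)  [q = 5: ≢ 1 ✓]
80^10 ≡ 56 (mod 121)  [q = 11: ≢ 1 ✓]
Since 80^55 ≡ 1, the order of 80 divides 55 < 110, so 80 is not a primitive root.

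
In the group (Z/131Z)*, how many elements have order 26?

φ(131) = 131 − 1 = 130 = 2 · 5 · 13.
Since (Z/131Z)^× is cyclic of order 130, the number of elements of order d is φ(d) when d | 130 and 0 otherwise.
26 = 2 · 13 divides 130, and φ(26) = 12.

12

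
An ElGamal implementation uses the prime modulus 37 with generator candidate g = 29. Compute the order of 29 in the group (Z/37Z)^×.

Since 29 ∈ (Z/37Z)^×, its order divides φ(37) = 37 − 1 = 36 = 2^2 · 3^2.
Divisors of 36: 1, 2, 3, 4, 6, 9, 12, 18, 36.
Compute 29^d (mod 37) for the divisors d until we hit 1:
29^1 ≡ 29 (mod 37)
29^2 ≡ 27 (mod 37)
29^3 ≡ 6 (mod 37)
29^4 ≡ 26 (mod 37)
29^6 ≡ 36 (mod 37)
29^9 ≡ 31 (mod 37)
29^12 ≡ 1 (mod 37) ✓
So ord_37(29) = 12.

12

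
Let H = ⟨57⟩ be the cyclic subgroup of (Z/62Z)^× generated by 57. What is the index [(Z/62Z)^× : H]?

Since 57 ∈ (Z/62Z)^×, its order divides φ(62) = φ(2)·φ(31) = 1·30 = 30 = 2 · 3 · 5.
Divisors of 30: 1, 2, 3, 5, 6, 10, 15, 30.
Evaluate successive powers at the divisors of 30:
57^1 ≡ 57 (mod 62)
57^2 ≡ 25 (mod 62)
57^3 ≡ 61 (mod 62)
57^5 ≡ 37 (mod 62)
57^6 ≡ 1 (mod 62) ✓
Thus |⟨57⟩| = ord(57) = 6.
Index = |(Z/62Z)^×| / |⟨57⟩| = 30 / 6 = 5.

5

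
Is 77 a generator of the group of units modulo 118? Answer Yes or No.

φ(118) = φ(2)·φ(59) = 1·58 = 58 = 2 · 29.
An element g generates (Z/118Z)^× iff g^(58/q) ≢ 1 (mod 118) for each prime q ∈ {2, 29}.
77^29 ≡ 117 (mod 118)  [q = 2: ≢ 1 ✓]
77^2 ≡ 29 (mod 118)  [q = 29: ≢ 1 ✓]
All checks pass, so 77 has order 58 and is a primitive root modulo 118.

Yes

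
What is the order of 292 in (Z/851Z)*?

By Lagrange's theorem, ord_851(292) divides φ(851) = φ(23·37) = (23−1)·(37−1) = 22·36 = 792 = 2^3 · 3^2 · 11.
Divisors of 792: 1, 2, 3, 4, 6, 8, 9, 11, 12, 18, 22, 24, 33, 36, 44, 66, 72, 88, 99, 132, 198, 264, 396, 792.
Check 292^d mod 851 for each divisor in increasing order:
292^1 ≡ 292 (mod 851)
292^2 ≡ 164 (mod 851)
292^3 ≡ 232 (mod 851)
292^4 ≡ 515 (mod 851)
292^6 ≡ 211 (mod 851)
292^8 ≡ 564 (mod 851)
292^9 ≡ 445 (mod 851)
292^11 ≡ 645 (mod 851)
292^12 ≡ 269 (mod 851)
292^18 ≡ 593 (mod 851)
292^22 ≡ 737 (mod 851)
292^24 ≡ 26 (mod 851)
292^33 ≡ 507 (mod 851)
292^36 ≡ 186 (mod 851)
292^44 ≡ 231 (mod 851)
292^66 ≡ 47 (mod 851)
292^72 ≡ 556 (mod 851)
292^88 ≡ 599 (mod 851)
292^99 ≡ 1 (mod 851) ✓
Hence ord(292) = 99.

99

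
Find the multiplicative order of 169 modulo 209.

45

ord(169) | φ(209) = φ(11·19) = (11−1)·(19−1) = 10·18 = 180 = 2^2 · 3^2 · 5.
Divisors of 180: 1, 2, 3, 4, 5, 6, 9, 10, 12, 15, 18, 20, 30, 36, 45, 60, 90, 180.
Check 169^d mod 209 for each divisor in increasing order:
169^1 ≡ 169 (mod 209)
169^2 ≡ 137 (mod 209)
169^3 ≡ 163 (mod 209)
169^4 ≡ 168 (mod 209)
169^5 ≡ 177 (mod 209)
169^6 ≡ 26 (mod 209)
169^9 ≡ 58 (mod 209)
169^10 ≡ 188 (mod 209)
169^12 ≡ 49 (mod 209)
169^15 ≡ 45 (mod 209)
169^18 ≡ 20 (mod 209)
169^20 ≡ 23 (mod 209)
169^30 ≡ 144 (mod 209)
169^36 ≡ 191 (mod 209)
169^45 ≡ 1 (mod 209) ✓
The smallest such exponent is 45, so the order of 169 is 45.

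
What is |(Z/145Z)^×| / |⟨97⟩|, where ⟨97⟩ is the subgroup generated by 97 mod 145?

4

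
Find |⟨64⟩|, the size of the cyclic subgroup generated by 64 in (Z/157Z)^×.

26

The order of 64 must divide φ(157) = 157 − 1 = 156 = 2^2 · 3 · 13.
Divisors of 156: 1, 2, 3, 4, 6, 12, 13, 26, 39, 52, 78, 156.
Test each divisor d:
64^1 ≡ 64 (mod 157)
64^2 ≡ 14 (mod 157)
64^3 ≡ 111 (mod 157)
64^4 ≡ 39 (mod 157)
64^6 ≡ 75 (mod 157)
64^12 ≡ 130 (mod 157)
64^13 ≡ 156 (mod 157)
64^26 ≡ 1 (mod 157) ✓
So ord_157(64) = 26.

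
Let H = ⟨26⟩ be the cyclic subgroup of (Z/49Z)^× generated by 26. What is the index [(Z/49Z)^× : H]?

ord(26) | φ(49) = φ(7^2) = 7·(7−1) = 42 = 2 · 3 · 7.
Divisors of 42: 1, 2, 3, 6, 7, 14, 21, 42.
Compute 26^d (mod 49) for the divisors d until we hit 1:
26^1 ≡ 26
26^2 ≡ 39
26^3 ≡ 34
26^6 ≡ 29
26^7 ≡ 19
26^14 ≡ 18
26^21 ≡ 48
26^42 ≡ 1
The order of 26 is 42, so the subgroup it generates has 42 elements.
Index = |(Z/49Z)^×| / |⟨26⟩| = 42 / 42 = 1.

1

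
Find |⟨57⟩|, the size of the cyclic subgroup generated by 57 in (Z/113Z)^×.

28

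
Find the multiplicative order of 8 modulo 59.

By Lagrange's theorem, ord_59(8) divides φ(59) = 59 − 1 = 58 = 2 · 29.
Divisors of 58: 1, 2, 29, 58.
Compute 8^d (mod 59) for the divisors d until we hit 1:
8^1 ≡ 8 (mod 59)
8^2 ≡ 5 (mod 59)
8^29 ≡ 58 (mod 59)
8^58 ≡ 1 (mod 59) ✓
Therefore the multiplicative order of 8 modulo 59 is 58.

58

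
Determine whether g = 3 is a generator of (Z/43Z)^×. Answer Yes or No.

φ(43) = 43 − 1 = 42 = 2 · 3 · 7.
An element g generates (Z/43Z)^× iff g^(42/q) ≢ 1 (mod 43) for each prime q ∈ {2, 3, 7}.
3^21 ≡ 42 (mod 43)  [q = 2: ≢ 1 ✓]
3^14 ≡ 36 (mod 43)  [q = 3: ≢ 1 ✓]
3^6 ≡ 41 (mod 43)  [q = 7: ≢ 1 ✓]
Every test exponent gives a nontrivial residue, hence 3 generates the full group.

Yes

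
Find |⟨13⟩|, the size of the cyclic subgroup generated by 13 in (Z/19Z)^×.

18

ord(13) | φ(19) = 19 − 1 = 18 = 2 · 3^2.
Divisors of 18: 1, 2, 3, 6, 9, 18.
Compute 13^d (mod 19) for the divisors d until we hit 1:
13^1 ≡ 13 (mod 19)
13^2 ≡ 17 (mod 19)
13^3 ≡ 12 (mod 19)
13^6 ≡ 11 (mod 19)
13^9 ≡ 18 (mod 19)
13^18 ≡ 1 (mod 19) ✓
So ord_19(13) = 18.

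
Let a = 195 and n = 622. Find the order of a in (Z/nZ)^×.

31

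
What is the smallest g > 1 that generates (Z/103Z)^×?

5

φ(103) = 103 − 1 = 102 = 2 · 3 · 17.
g is a primitive root iff g^(102/q) ≢ 1 (mod 103) for each prime q ∈ {2, 3, 17}.
g = 2: 2^51 ≡ 1 — hits 1, so not a primitive root.
g = 3: 3^51 ≡ 102; 3^34 ≡ 1 — hits 1, so not a primitive root.
g = 4: 4^51 ≡ 1 — hits 1, so not a primitive root.
g = 5: 5^51 ≡ 102; 5^34 ≡ 56; 5^6 ≡ 72 — none is 1, so 5 is a primitive root.
The smallest primitive root modulo 103 is 5.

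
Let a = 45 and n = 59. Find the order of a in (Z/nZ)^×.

29

Since 45 ∈ (Z/59Z)^×, its order divides φ(59) = 59 − 1 = 58 = 2 · 29.
Divisors of 58: 1, 2, 29, 58.
Check 45^d mod 59 for each divisor in increasing order:
45^1 ≡ 45 (mod 59)
45^2 ≡ 19 (mod 59)
45^29 ≡ 1 (mod 59) ✓
Hence ord(45) = 29.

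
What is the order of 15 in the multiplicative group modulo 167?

166

The order of 15 must divide φ(167) = 167 − 1 = 166 = 2 · 83.
Divisors of 166: 1, 2, 83, 166.
Evaluate successive powers at the divisors of 166:
15^1 ≡ 15 (mod 167)
15^2 ≡ 58 (mod 167)
15^83 ≡ 166 (mod 167)
15^166 ≡ 1 (mod 167) ✓
So ord_167(15) = 166.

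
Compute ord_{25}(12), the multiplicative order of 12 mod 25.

20

By Lagrange's theorem, ord_25(12) divides φ(25) = φ(5^2) = 5·(5−1) = 20 = 2^2 · 5.
Divisors of 20: 1, 2, 4, 5, 10, 20.
Test each divisor d:
12^1 ≡ 12 (mod 25)
12^2 ≡ 19 (mod 25)
12^4 ≡ 11 (mod 25)
12^5 ≡ 7 (mod 25)
12^10 ≡ 24 (mod 25)
12^20 ≡ 1 (mod 25) ✓
So ord_25(12) = 20.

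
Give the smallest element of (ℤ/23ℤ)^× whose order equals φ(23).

5

φ(23) = 23 − 1 = 22 = 2 · 11.
Test candidates g = 2, 3, … against the prime factors q ∈ {2, 11} of φ(23): g is a generator iff g^(22/q) ≢ 1 for every such q.
g = 2: 2^11 ≡ 1 — hits 1, so not a primitive root.
g = 3: 3^11 ≡ 1 — hits 1, so not a primitive root.
g = 4: 4^11 ≡ 1 — hits 1, so not a primitive root.
g = 5: 5^11 ≡ 22; 5^2 ≡ 2 — none is 1, so 5 is a primitive root.
So 5 is the smallest generator of (Z/23Z)^×.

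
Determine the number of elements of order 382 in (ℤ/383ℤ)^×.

190

φ(383) = 383 − 1 = 382 = 2 · 191.
In a cyclic group of order 382, there are φ(d) elements of order d for each divisor d of 382, and zero for non-divisors.
382 = 2 · 191 divides 382, and φ(382) = 190.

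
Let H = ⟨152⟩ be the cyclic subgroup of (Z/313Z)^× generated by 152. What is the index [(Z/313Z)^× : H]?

6

By Lagrange's theorem, ord_313(152) divides φ(313) = 313 − 1 = 312 = 2^3 · 3 · 13.
Divisors of 312: 1, 2, 3, 4, 6, 8, 12, 13, 24, 26, 39, 52, 78, 104, 156, 312.
Compute 152^d (mod 313) for the divisors d until we hit 1:
152^1 ≡ 152
152^2 ≡ 255
152^3 ≡ 261
152^4 ≡ 234
152^6 ≡ 200
152^8 ≡ 294
152^12 ≡ 249
152^13 ≡ 288
152^24 ≡ 27
152^26 ≡ 312
152^39 ≡ 25
152^52 ≡ 1
Thus |⟨152⟩| = ord(152) = 52.
[(Z/313Z)^× : ⟨152⟩] = 312/52 = 6.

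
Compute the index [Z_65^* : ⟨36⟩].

8

ord(36) | φ(65) = φ(5·13) = (5−1)·(13−1) = 4·12 = 48 = 2^4 · 3.
Divisors of 48: 1, 2, 3, 4, 6, 8, 12, 16, 24, 48.
Check 36^d mod 65 for each divisor in increasing order:
36^1 ≡ 36
36^2 ≡ 61
36^3 ≡ 51
36^4 ≡ 16
36^6 ≡ 1
The order of 36 is 6, so the subgroup it generates has 6 elements.
Index = |(Z/65Z)^×| / |⟨36⟩| = 48 / 6 = 8.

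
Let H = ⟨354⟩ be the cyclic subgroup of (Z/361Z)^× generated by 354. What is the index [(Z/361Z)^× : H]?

3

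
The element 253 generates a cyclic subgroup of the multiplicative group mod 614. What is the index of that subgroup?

3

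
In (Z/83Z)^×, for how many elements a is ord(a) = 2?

1

φ(83) = 83 − 1 = 82 = 2 · 41.
Since (Z/83Z)^× is cyclic of order 82, the number of elements of order d is φ(d) when d | 82 and 0 otherwise.
2 | 82, and φ(2) = 2 − 1 = 1.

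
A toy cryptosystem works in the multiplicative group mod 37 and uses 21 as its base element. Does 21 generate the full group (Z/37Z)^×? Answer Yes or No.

No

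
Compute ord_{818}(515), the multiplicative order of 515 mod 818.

68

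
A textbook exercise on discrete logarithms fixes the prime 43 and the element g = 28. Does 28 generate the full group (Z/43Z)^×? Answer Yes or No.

Yes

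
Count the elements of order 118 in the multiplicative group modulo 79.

φ(79) = 79 − 1 = 78 = 2 · 3 · 13.
In a cyclic group of order 78, there are φ(d) elements of order d for each divisor d of 78, and zero for non-divisors.
Here 78 is not a multiple of 118, so there are no elements of order 118.

0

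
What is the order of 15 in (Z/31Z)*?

10

By Lagrange's theorem, ord_31(15) divides φ(31) = 31 − 1 = 30 = 2 · 3 · 5.
Divisors of 30: 1, 2, 3, 5, 6, 10, 15, 30.
Test each divisor d:
15^1 ≡ 15 (mod 31)
15^2 ≡ 8 (mod 31)
15^3 ≡ 27 (mod 31)
15^5 ≡ 30 (mod 31)
15^6 ≡ 16 (mod 31)
15^10 ≡ 1 (mod 31) ✓
The smallest such exponent is 10, so the order of 15 is 10.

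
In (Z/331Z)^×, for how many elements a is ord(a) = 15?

8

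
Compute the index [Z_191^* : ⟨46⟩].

2

By Lagrange's theorem, ord_191(46) divides φ(191) = 191 − 1 = 190 = 2 · 5 · 19.
Divisors of 190: 1, 2, 5, 10, 19, 38, 95, 190.
Evaluate successive powers at the divisors of 190:
46^1 ≡ 46 (mod 191)
46^2 ≡ 15 (mod 191)
46^5 ≡ 36 (mod 191)
46^10 ≡ 150 (mod 191)
46^19 ≡ 49 (mod 191)
46^38 ≡ 109 (mod 191)
46^95 ≡ 1 (mod 191) ✓
So ord_191(46) = 95, hence |⟨46⟩| = 95.
The index is φ(191) / ord(46) = 190 / 95 = 2.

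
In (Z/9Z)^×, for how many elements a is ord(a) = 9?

0

φ(9) = φ(3^2) = 3·(3−1) = 6 = 2 · 3.
(Z/9Z)^× is cyclic (|G| = 6); a cyclic group of order m has exactly φ(d) elements of each order d | m, and none otherwise.
Since 9 ∤ 6, the count is 0.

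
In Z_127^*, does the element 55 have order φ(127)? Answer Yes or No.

Yes

φ(127) = 127 − 1 = 126 = 2 · 3^2 · 7.
An element g generates (Z/127Z)^× iff g^(126/q) ≢ 1 (mod 127) for each prime q ∈ {2, 3, 7}.
55^63 ≡ 126 (mod 127)  [q = 2: ≢ 1 ✓]
55^42 ≡ 19 (mod 127)  [q = 3: ≢ 1 ✓]
55^18 ≡ 4 (mod 127)  [q = 7: ≢ 1 ✓]
All checks pass, so 55 has order 126 and is a primitive root modulo 127.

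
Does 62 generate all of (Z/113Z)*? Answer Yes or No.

No

φ(113) = 113 − 1 = 112 = 2^4 · 7.
It suffices to check that the order of 62 is not a proper divisor of 112: compute 62^(112/q) for q ∈ {2, 7}.
62^56 ≡ 1 (mod 113)  [q = 2: ≡ 1 ✗]
62^16 ≡ 30 (mod 113)  [q = 7: ≢ 1 ✓]
62^56 ≡ 1 shows ord(62) | 56, strictly less than φ(113); not a primitive root.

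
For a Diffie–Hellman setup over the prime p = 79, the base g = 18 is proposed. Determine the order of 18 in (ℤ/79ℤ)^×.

Since 18 ∈ (Z/79Z)^×, its order divides φ(79) = 79 − 1 = 78 = 2 · 3 · 13.
Divisors of 78: 1, 2, 3, 6, 13, 26, 39, 78.
Check 18^d mod 79 for each divisor in increasing order:
18^1 ≡ 18 (mod 79)
18^2 ≡ 8 (mod 79)
18^3 ≡ 65 (mod 79)
18^6 ≡ 38 (mod 79)
18^13 ≡ 1 (mod 79) ✓
Therefore the multiplicative order of 18 modulo 79 is 13.

13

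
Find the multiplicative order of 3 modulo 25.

20

ord(3) | φ(25) = φ(5^2) = 5·(5−1) = 20 = 2^2 · 5.
Divisors of 20: 1, 2, 4, 5, 10, 20.
Check 3^d mod 25 for each divisor in increasing order:
3^1 ≡ 3
3^2 ≡ 9
3^4 ≡ 6
3^5 ≡ 18
3^10 ≡ 24
3^20 ≡ 1
The smallest such exponent is 20, so the order of 3 is 20.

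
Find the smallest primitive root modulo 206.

5

φ(206) = φ(2)·φ(103) = 1·102 = 102 = 2 · 3 · 17.
g is a primitive root iff g^(102/q) ≢ 1 (mod 206) for each prime q ∈ {2, 3, 17}.
g = 2: gcd(2, 206) = 2 > 1, not a unit — skip.
g = 3: 3^51 ≡ 205; 3^34 ≡ 1 — hits 1, so not a primitive root.
g = 4: gcd(4, 206) = 2 > 1, not a unit — skip.
g = 5: 5^51 ≡ 205; 5^34 ≡ 159; 5^6 ≡ 175 — none is 1, so 5 is a primitive root.
Hence the least primitive root of 206 is 5.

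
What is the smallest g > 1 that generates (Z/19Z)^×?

2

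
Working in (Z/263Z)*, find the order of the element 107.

ord(107) | φ(263) = 263 − 1 = 262 = 2 · 131.
Divisors of 262: 1, 2, 131, 262.
Check 107^d mod 263 for each divisor in increasing order:
107^1 ≡ 107 (mod 263)
107^2 ≡ 140 (mod 263)
107^131 ≡ 262 (mod 263)
107^262 ≡ 1 (mod 263) ✓
Therefore the multiplicative order of 107 modulo 263 is 262.

262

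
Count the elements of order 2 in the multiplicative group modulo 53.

1

φ(53) = 53 − 1 = 52 = 2^2 · 13.
In a cyclic group of order 52, there are φ(d) elements of order d for each divisor d of 52, and zero for non-divisors.
2 | 52, and φ(2) = 2 − 1 = 1.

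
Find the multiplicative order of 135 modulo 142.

ord(135) | φ(142) = φ(2)·φ(71) = 1·70 = 70 = 2 · 5 · 7.
Divisors of 70: 1, 2, 5, 7, 10, 14, 35, 70.
Test each divisor d:
135^1 ≡ 135 (mod 142)
135^2 ≡ 49 (mod 142)
135^5 ≡ 91 (mod 142)
135^7 ≡ 57 (mod 142)
135^10 ≡ 45 (mod 142)
135^14 ≡ 125 (mod 142)
135^35 ≡ 1 (mod 142) ✓
Therefore the multiplicative order of 135 modulo 142 is 35.

35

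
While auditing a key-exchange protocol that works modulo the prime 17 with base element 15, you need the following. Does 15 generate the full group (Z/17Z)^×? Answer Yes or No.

No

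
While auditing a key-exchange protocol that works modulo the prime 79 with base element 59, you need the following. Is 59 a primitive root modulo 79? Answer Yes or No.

Yes

φ(79) = 79 − 1 = 78 = 2 · 3 · 13.
Test 59^(78/q) mod 79 for each prime factor q of 78:
59^39 ≡ 78 (mod 79)  [q = 2: ≢ 1 ✓]
59^26 ≡ 23 (mod 79)  [q = 3: ≢ 1 ✓]
59^6 ≡ 46 (mod 79)  [q = 13: ≢ 1 ✓]
Every test exponent gives a nontrivial residue, hence 59 generates the full group.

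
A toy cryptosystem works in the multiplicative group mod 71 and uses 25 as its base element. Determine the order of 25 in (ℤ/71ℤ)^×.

5

By Lagrange's theorem, ord_71(25) divides φ(71) = 71 − 1 = 70 = 2 · 5 · 7.
Divisors of 70: 1, 2, 5, 7, 10, 14, 35, 70.
Compute 25^d (mod 71) for the divisors d until we hit 1:
25^1 ≡ 25 (mod 71)
25^2 ≡ 57 (mod 71)
25^5 ≡ 1 (mod 71) ✓
The smallest such exponent is 5, so the order of 25 is 5.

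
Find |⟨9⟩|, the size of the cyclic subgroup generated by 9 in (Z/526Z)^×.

The order of 9 must divide φ(526) = φ(2)·φ(263) = 1·262 = 262 = 2 · 131.
Divisors of 262: 1, 2, 131, 262.
Evaluate successive powers at the divisors of 262:
9^1 ≡ 9 (mod 526)
9^2 ≡ 81 (mod 526)
9^131 ≡ 1 (mod 526) ✓
Hence ord(9) = 131.

131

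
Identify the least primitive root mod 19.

φ(19) = 19 − 1 = 18 = 2 · 3^2.
Test candidates g = 2, 3, … against the prime factors q ∈ {2, 3} of φ(19): g is a generator iff g^(18/q) ≢ 1 for every such q.
g = 2: 2^9 ≡ 18; 2^6 ≡ 7 — none is 1, so 2 is a primitive root.
Hence the least primitive root of 19 is 2.

2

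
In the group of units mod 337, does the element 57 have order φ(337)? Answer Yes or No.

φ(337) = 337 − 1 = 336 = 2^4 · 3 · 7.
57 is a primitive root mod 337 iff 57^(φ(337)/q) ≢ 1 for every prime q | φ(337), i.e. q ∈ {2, 3, 7}.
57^168 ≡ 336 (mod 337)  [q = 2: ≢ 1 ✓]
57^112 ≡ 1 (mod 337)  [q = 3: ≡ 1 ✗]
57^48 ≡ 64 (mod 337)  [q = 7: ≢ 1 ✓]
The check at q = 3 fails, so 57 generates a proper subgroup.

No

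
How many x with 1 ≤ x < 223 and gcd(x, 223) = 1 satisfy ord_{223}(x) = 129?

0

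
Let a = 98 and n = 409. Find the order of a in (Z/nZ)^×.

ord(98) | φ(409) = 409 − 1 = 408 = 2^3 · 3 · 17.
Divisors of 408: 1, 2, 3, 4, 6, 8, 12, 17, 24, 34, 51, 68, 102, 136, 204, 408.
Compute 98^d (mod 409) for the divisors d until we hit 1:
98^1 ≡ 98 (mod 409)
98^2 ≡ 197 (mod 409)
98^3 ≡ 83 (mod 409)
98^4 ≡ 363 (mod 409)
98^6 ≡ 345 (mod 409)
98^8 ≡ 71 (mod 409)
98^12 ≡ 6 (mod 409)
98^17 ≡ 355 (mod 409)
98^24 ≡ 36 (mod 409)
98^34 ≡ 53 (mod 409)
98^51 ≡ 1 (mod 409) ✓
The smallest such exponent is 51, so the order of 98 is 51.

51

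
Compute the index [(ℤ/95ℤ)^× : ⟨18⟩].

18

The order of 18 must divide φ(95) = φ(5·19) = (5−1)·(19−1) = 4·18 = 72 = 2^3 · 3^2.
Divisors of 72: 1, 2, 3, 4, 6, 8, 9, 12, 18, 24, 36, 72.
Evaluate successive powers at the divisors of 72:
18^1 ≡ 18
18^2 ≡ 39
18^3 ≡ 37
18^4 ≡ 1
The order of 18 is 4, so the subgroup it generates has 4 elements.
Index = |(Z/95Z)^×| / |⟨18⟩| = 72 / 4 = 18.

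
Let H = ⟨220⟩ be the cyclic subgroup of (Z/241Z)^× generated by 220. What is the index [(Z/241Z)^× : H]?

By Lagrange's theorem, ord_241(220) divides φ(241) = 241 − 1 = 240 = 2^4 · 3 · 5.
Divisors of 240: 1, 2, 3, 4, 5, 6, 8, 10, 12, 15, 16, 20, 24, 30, 40, 48, 60, 80, 120, 240.
Evaluate successive powers at the divisors of 240:
220^1 ≡ 220 (mod 241)
220^2 ≡ 200 (mod 241)
220^3 ≡ 138 (mod 241)
220^4 ≡ 235 (mod 241)
220^5 ≡ 126 (mod 241)
220^6 ≡ 5 (mod 241)
220^8 ≡ 36 (mod 241)
220^10 ≡ 211 (mod 241)
220^12 ≡ 25 (mod 241)
220^15 ≡ 76 (mod 241)
220^16 ≡ 91 (mod 241)
220^20 ≡ 177 (mod 241)
220^24 ≡ 143 (mod 241)
220^30 ≡ 233 (mod 241)
220^40 ≡ 240 (mod 241)
220^48 ≡ 205 (mod 241)
220^60 ≡ 64 (mod 241)
220^80 ≡ 1 (mod 241) ✓
Thus |⟨220⟩| = ord(220) = 80.
[(Z/241Z)^× : ⟨220⟩] = 240/80 = 3.

3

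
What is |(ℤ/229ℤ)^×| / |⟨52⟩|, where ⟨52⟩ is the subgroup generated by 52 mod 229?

3

The order of 52 must divide φ(229) = 229 − 1 = 228 = 2^2 · 3 · 19.
Divisors of 228: 1, 2, 3, 4, 6, 12, 19, 38, 57, 76, 114, 228.
Evaluate successive powers at the divisors of 228:
52^1 ≡ 52
52^2 ≡ 185
52^3 ≡ 2
52^4 ≡ 104
52^6 ≡ 4
52^12 ≡ 16
52^19 ≡ 122
52^38 ≡ 228
52^57 ≡ 107
52^76 ≡ 1
So ord_229(52) = 76, hence |⟨52⟩| = 76.
Index = |(Z/229Z)^×| / |⟨52⟩| = 228 / 76 = 3.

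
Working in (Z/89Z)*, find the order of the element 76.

88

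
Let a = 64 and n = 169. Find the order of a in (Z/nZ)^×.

Since 64 ∈ (Z/169Z)^×, its order divides φ(169) = φ(13^2) = 13·(13−1) = 156 = 2^2 · 3 · 13.
Divisors of 156: 1, 2, 3, 4, 6, 12, 13, 26, 39, 52, 78, 156.
Test each divisor d:
64^1 ≡ 64
64^2 ≡ 40
64^3 ≡ 25
64^4 ≡ 79
64^6 ≡ 118
64^12 ≡ 66
64^13 ≡ 168
64^26 ≡ 1
Hence ord(64) = 26.

26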